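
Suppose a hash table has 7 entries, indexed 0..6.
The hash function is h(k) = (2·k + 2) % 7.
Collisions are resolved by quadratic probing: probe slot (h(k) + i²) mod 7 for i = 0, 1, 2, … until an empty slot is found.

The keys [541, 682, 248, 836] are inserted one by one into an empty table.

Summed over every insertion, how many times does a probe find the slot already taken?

541 hashes to 6; slot 6 is free -> place at 6.
682 hashes to 1; slot 1 is free -> place at 1.
248 hashes to 1; 1 taken -> place at 2.
836 hashes to 1; 1,2 taken -> place at 5.
Table: [—, 682, 248, —, —, 836, 541]

3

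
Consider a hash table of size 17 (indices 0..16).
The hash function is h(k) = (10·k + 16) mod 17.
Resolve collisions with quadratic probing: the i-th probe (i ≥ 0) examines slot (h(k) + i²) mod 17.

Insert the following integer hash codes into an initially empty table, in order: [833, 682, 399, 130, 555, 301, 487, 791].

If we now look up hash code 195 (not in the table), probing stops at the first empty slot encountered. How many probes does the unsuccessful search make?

2

833: h=16 → slot 16
682: h=2 → slot 2
399: h=11 → slot 11
130: h=7 → slot 7
555: h=7, probe 7,8 → slot 8
301: h=0 → slot 0
487: h=7, probe 7,8,11,16,6 → slot 6
791: h=4 → slot 4
Table: [301, _, 682, _, 791, _, 487, 130, 555, _, _, 399, _, _, _, _, 833]
Lookup 195: h=11, probe 11,12 → slot 12 empty, not found.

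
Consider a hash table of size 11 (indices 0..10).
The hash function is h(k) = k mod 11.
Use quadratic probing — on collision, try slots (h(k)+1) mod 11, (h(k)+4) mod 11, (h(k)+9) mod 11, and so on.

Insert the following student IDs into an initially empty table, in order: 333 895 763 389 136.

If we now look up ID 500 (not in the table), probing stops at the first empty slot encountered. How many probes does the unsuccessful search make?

333: h=3 → slot 3
895: h=4 → slot 4
763: h=4, probe 4,5 → slot 5
389: h=4, probe 4,5,8 → slot 8
136: h=4, probe 4,5,8,2 → slot 2
Table: [., ., 136, 333, 895, 763, ., ., 389, ., .]
Lookup 500: h=5, probe 5,6 → slot 6 empty, not found.

2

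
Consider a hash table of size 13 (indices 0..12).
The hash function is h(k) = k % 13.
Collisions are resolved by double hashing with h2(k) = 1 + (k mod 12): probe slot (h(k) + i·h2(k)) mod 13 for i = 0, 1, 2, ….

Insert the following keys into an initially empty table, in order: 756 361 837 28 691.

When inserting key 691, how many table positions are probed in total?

4

756: h=2 → slot 2
361: h=10 → slot 10
837: h=5 → slot 5
28: h=2, h2=5, probe 2,7 → slot 7
691: h=2, h2=8, probe 2,10,5,0 → slot 0
Table: [691, _, 756, _, _, 837, _, 28, _, _, 361, _, _]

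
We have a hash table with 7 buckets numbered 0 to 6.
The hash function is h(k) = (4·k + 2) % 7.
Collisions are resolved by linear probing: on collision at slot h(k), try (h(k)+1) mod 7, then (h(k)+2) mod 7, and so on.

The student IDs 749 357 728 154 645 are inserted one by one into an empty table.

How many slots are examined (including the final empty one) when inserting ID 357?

749: h=2 => slot 2
357: h=2, probe 2,3 => slot 3
728: h=2, probe 2,3,4 => slot 4
154: h=2, probe 2,3,4,5 => slot 5
645: h=6 => slot 6
Table: [-, -, 749, 357, 728, 154, 645]

2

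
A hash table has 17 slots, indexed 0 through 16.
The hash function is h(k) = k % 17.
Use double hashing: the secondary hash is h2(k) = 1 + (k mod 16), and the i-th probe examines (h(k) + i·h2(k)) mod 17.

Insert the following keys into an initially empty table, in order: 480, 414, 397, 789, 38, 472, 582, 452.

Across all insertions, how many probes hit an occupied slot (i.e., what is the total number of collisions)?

4

480 hashes to 4; slot 4 is free → place at 4.
414 hashes to 6; slot 6 is free → place at 6.
397 hashes to 6, h2=14; 6 taken → place at 3.
789 hashes to 7; slot 7 is free → place at 7.
38 hashes to 4, h2=7; 4 taken → place at 11.
472 hashes to 13; slot 13 is free → place at 13.
582 hashes to 4, h2=7; 4,11 taken → place at 1.
452 hashes to 10; slot 10 is free → place at 10.
Table: [_, 582, _, 397, 480, _, 414, 789, _, _, 452, 38, _, 472, _, _, _]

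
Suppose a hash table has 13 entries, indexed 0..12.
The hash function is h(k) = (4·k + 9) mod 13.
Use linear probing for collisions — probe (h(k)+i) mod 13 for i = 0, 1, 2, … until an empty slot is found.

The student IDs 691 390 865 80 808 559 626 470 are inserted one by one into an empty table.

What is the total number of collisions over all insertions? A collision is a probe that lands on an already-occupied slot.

Insert 691: h=4, slot 4 empty → index 4.
Insert 390: h=9, slot 9 empty → index 9.
Insert 865: h=11, slot 11 empty → index 11.
Insert 80: h=4, slot 4 occupied → index 5.
Insert 808: h=4, slots 4,5 occupied → index 6.
Insert 559: h=9, slot 9 occupied → index 10.
Insert 626: h=4, slots 4,5,6 occupied → index 7.
Insert 470: h=4, slots 4,5,6,7 occupied → index 8.
Table: [∅, ∅, ∅, ∅, 691, 80, 808, 626, 470, 390, 559, 865, ∅]

11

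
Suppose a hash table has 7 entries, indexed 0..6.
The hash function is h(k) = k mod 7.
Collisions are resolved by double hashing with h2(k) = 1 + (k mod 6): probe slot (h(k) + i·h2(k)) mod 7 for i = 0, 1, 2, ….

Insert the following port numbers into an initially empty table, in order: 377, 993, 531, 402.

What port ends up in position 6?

377

377: h=6 -> slot 6
993: h=6, h2=4, probe 6,3 -> slot 3
531: h=6, h2=4, probe 6,3,0 -> slot 0
402: h=3, h2=1, probe 3,4 -> slot 4
Table: [531, ., ., 993, 402, ., 377]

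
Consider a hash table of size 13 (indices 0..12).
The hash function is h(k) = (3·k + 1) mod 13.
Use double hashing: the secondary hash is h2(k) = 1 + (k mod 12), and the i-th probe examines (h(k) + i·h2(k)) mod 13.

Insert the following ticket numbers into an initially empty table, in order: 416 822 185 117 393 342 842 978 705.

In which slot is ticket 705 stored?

416 hashes to 1; slot 1 is free → place at 1.
822 hashes to 10; slot 10 is free → place at 10.
185 hashes to 10, h2=6; 10 taken → place at 3.
117 hashes to 1, h2=10; 1 taken → place at 11.
393 hashes to 10, h2=10; 10 taken → place at 7.
342 hashes to 0; slot 0 is free → place at 0.
842 hashes to 5; slot 5 is free → place at 5.
978 hashes to 10, h2=7; 10 taken → place at 4.
705 hashes to 10, h2=10; 10,7,4,1,11 taken → place at 8.
Table: [342, 416, ∅, 185, 978, 842, ∅, 393, 705, ∅, 822, 117, ∅]

8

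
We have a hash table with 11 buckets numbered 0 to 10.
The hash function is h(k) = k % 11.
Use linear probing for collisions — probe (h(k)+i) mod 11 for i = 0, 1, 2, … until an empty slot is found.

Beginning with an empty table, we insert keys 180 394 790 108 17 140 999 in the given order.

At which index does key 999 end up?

180: h=4 -> slot 4
394: h=9 -> slot 9
790: h=9, probe 9,10 -> slot 10
108: h=9, probe 9,10,0 -> slot 0
17: h=6 -> slot 6
140: h=8 -> slot 8
999: h=9, probe 9,10,0,1 -> slot 1
Table: [108, 999, _, _, 180, _, 17, _, 140, 394, 790]

1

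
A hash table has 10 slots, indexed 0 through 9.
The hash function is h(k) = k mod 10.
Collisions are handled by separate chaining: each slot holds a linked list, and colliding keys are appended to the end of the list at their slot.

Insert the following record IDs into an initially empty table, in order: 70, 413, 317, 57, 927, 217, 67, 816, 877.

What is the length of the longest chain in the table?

6

Insert 70: h=0, bucket 0 empty -> new chain.
Insert 413: h=3, bucket 3 empty -> new chain.
Insert 317: h=7, bucket 7 empty -> new chain.
Insert 57: h=7, bucket 7 nonempty -> append to chain.
Insert 927: h=7, bucket 7 nonempty -> append to chain.
Insert 217: h=7, bucket 7 nonempty -> append to chain.
Insert 67: h=7, bucket 7 nonempty -> append to chain.
Insert 816: h=6, bucket 6 empty -> new chain.
Insert 877: h=7, bucket 7 nonempty -> append to chain.
Final buckets:
0: 70
1: ∅
2: ∅
3: 413
4: ∅
5: ∅
6: 816
7: 317 -> 57 -> 927 -> 217 -> 67 -> 877
8: ∅
9: ∅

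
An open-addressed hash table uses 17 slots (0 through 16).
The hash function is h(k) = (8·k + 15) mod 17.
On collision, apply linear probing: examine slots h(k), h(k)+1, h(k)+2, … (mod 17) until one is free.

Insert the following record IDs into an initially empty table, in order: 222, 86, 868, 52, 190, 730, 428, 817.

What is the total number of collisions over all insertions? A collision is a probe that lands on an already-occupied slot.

Insert 222: h=6, slot 6 empty => index 6.
Insert 86: h=6, slot 6 occupied => index 7.
Insert 868: h=6, slots 6,7 occupied => index 8.
Insert 52: h=6, slots 6,7,8 occupied => index 9.
Insert 190: h=5, slot 5 empty => index 5.
Insert 730: h=7, slots 7,8,9 occupied => index 10.
Insert 428: h=5, slots 5,6,7,8,9,10 occupied => index 11.
Insert 817: h=6, slots 6,7,8,9,10,11 occupied => index 12.
Table: [—, —, —, —, —, 190, 222, 86, 868, 52, 730, 428, 817, —, —, —, —]

21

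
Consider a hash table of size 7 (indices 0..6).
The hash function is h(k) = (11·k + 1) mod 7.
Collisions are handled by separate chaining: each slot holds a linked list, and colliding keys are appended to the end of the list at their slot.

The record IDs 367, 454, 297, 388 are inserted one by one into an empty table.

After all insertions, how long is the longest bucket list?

Insert 367: h=6, bucket 6 empty -> new chain.
Insert 454: h=4, bucket 4 empty -> new chain.
Insert 297: h=6, bucket 6 nonempty -> append to chain.
Insert 388: h=6, bucket 6 nonempty -> append to chain.
Final buckets:
0: —
1: —
2: —
3: —
4: 454
5: —
6: 367 -> 297 -> 388

3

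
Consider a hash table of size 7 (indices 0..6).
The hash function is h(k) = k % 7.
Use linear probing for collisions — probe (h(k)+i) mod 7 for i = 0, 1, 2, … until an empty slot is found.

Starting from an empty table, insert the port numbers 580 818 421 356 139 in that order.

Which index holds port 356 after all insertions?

580 hashes to 6; slot 6 is free => place at 6.
818 hashes to 6; 6 taken => place at 0.
421 hashes to 1; slot 1 is free => place at 1.
356 hashes to 6; 6,0,1 taken => place at 2.
139 hashes to 6; 6,0,1,2 taken => place at 3.
Table: [818, 421, 356, 139, -, -, 580]

2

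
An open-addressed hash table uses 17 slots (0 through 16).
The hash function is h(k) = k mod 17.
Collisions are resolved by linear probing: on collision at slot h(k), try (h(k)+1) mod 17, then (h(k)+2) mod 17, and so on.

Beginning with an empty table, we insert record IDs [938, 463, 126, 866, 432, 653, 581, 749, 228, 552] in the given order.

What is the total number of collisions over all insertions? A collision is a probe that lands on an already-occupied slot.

11

938: h=3 -> slot 3
463: h=4 -> slot 4
126: h=7 -> slot 7
866: h=16 -> slot 16
432: h=7, probe 7,8 -> slot 8
653: h=7, probe 7,8,9 -> slot 9
581: h=3, probe 3,4,5 -> slot 5
749: h=1 -> slot 1
228: h=7, probe 7,8,9,10 -> slot 10
552: h=8, probe 8,9,10,11 -> slot 11
Table: [—, 749, —, 938, 463, 581, —, 126, 432, 653, 228, 552, —, —, —, —, 866]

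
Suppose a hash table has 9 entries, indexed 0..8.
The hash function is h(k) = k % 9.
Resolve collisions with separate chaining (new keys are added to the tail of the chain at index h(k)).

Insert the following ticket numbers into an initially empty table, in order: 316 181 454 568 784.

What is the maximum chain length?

316 -> bucket 1
181 -> bucket 1 (collision)
454 -> bucket 4
568 -> bucket 1 (collision)
784 -> bucket 1 (collision)
Final buckets:
0: ∅
1: 316 -> 181 -> 568 -> 784
2: ∅
3: ∅
4: 454
5: ∅
6: ∅
7: ∅
8: ∅

4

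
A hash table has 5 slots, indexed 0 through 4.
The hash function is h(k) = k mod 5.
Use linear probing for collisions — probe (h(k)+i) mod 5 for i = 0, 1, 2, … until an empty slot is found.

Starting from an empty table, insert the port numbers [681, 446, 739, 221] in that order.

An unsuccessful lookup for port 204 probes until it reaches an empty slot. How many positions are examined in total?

2

681: h=1 -> slot 1
446: h=1, probe 1,2 -> slot 2
739: h=4 -> slot 4
221: h=1, probe 1,2,3 -> slot 3
Table: [—, 681, 446, 221, 739]
Lookup 204: h=4, probe 4,0 → slot 0 empty, not found.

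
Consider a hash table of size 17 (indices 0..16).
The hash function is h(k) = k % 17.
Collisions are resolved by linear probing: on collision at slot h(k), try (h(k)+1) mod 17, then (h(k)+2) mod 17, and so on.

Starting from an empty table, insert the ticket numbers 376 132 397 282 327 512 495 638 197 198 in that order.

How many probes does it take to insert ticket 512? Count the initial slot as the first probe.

2

376 hashes to 2; slot 2 is free → place at 2.
132 hashes to 13; slot 13 is free → place at 13.
397 hashes to 6; slot 6 is free → place at 6.
282 hashes to 10; slot 10 is free → place at 10.
327 hashes to 4; slot 4 is free → place at 4.
512 hashes to 2; 2 taken → place at 3.
495 hashes to 2; 2,3,4 taken → place at 5.
638 hashes to 9; slot 9 is free → place at 9.
197 hashes to 10; 10 taken → place at 11.
198 hashes to 11; 11 taken → place at 12.
Table: [-, -, 376, 512, 327, 495, 397, -, -, 638, 282, 197, 198, 132, -, -, -]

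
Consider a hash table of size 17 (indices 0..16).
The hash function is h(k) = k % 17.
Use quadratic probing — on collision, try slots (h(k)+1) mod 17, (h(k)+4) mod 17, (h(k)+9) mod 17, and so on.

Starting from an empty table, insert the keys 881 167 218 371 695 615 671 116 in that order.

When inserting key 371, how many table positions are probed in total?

881: h=14 → slot 14
167: h=14, probe 14,15 → slot 15
218: h=14, probe 14,15,1 → slot 1
371: h=14, probe 14,15,1,6 → slot 6
695: h=15, probe 15,16 → slot 16
615: h=3 → slot 3
671: h=8 → slot 8
116: h=14, probe 14,15,1,6,13 → slot 13
Table: [_, 218, _, 615, _, _, 371, _, 671, _, _, _, _, 116, 881, 167, 695]

4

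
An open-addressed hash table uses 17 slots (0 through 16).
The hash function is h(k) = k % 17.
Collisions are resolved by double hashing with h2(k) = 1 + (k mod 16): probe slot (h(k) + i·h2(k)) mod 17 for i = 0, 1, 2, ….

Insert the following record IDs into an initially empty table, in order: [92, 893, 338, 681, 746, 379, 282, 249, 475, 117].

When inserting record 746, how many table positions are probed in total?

3

Insert 92: h=7, slot 7 empty => index 7.
Insert 893: h=9, slot 9 empty => index 9.
Insert 338: h=15, slot 15 empty => index 15.
Insert 681: h=1, slot 1 empty => index 1.
Insert 746: h=15, h2=11, slots 15,9 occupied => index 3.
Insert 379: h=5, slot 5 empty => index 5.
Insert 282: h=10, slot 10 empty => index 10.
Insert 249: h=11, slot 11 empty => index 11.
Insert 475: h=16, slot 16 empty => index 16.
Insert 117: h=15, h2=6, slot 15 occupied => index 4.
Table: [—, 681, —, 746, 117, 379, —, 92, —, 893, 282, 249, —, —, —, 338, 475]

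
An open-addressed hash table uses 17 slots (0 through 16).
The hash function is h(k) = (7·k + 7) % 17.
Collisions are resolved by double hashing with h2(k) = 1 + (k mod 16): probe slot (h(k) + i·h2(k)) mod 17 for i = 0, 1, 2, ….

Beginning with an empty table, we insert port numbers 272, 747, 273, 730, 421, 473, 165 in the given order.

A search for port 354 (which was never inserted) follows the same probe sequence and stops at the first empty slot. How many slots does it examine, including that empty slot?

272: h=7 → slot 7
747: h=0 → slot 0
273: h=14 → slot 14
730: h=0, h2=11, probe 0,11 → slot 11
421: h=13 → slot 13
473: h=3 → slot 3
165: h=6 → slot 6
Table: [747, ∅, ∅, 473, ∅, ∅, 165, 272, ∅, ∅, ∅, 730, ∅, 421, 273, ∅, ∅]
Lookup 354: h=3, h2=3, probe 3,6,9 → slot 9 empty, not found.

3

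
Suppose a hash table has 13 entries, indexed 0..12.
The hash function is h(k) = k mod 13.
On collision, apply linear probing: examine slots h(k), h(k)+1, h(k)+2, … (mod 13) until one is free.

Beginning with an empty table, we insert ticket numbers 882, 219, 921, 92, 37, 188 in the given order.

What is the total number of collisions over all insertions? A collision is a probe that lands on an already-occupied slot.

882 hashes to 11; slot 11 is free => place at 11.
219 hashes to 11; 11 taken => place at 12.
921 hashes to 11; 11,12 taken => place at 0.
92 hashes to 1; slot 1 is free => place at 1.
37 hashes to 11; 11,12,0,1 taken => place at 2.
188 hashes to 6; slot 6 is free => place at 6.
Table: [921, 92, 37, ., ., ., 188, ., ., ., ., 882, 219]

7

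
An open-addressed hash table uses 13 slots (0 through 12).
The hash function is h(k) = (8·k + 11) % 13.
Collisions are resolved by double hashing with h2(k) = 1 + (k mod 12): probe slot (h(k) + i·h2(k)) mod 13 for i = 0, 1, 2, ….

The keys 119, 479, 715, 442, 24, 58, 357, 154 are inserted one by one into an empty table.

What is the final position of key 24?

119: h=1 -> slot 1
479: h=8 -> slot 8
715: h=11 -> slot 11
442: h=11, h2=11, probe 11,9 -> slot 9
24: h=8, h2=1, probe 8,9,10 -> slot 10
58: h=7 -> slot 7
357: h=7, h2=10, probe 7,4 -> slot 4
154: h=8, h2=11, probe 8,6 -> slot 6
Table: [∅, 119, ∅, ∅, 357, ∅, 154, 58, 479, 442, 24, 715, ∅]

10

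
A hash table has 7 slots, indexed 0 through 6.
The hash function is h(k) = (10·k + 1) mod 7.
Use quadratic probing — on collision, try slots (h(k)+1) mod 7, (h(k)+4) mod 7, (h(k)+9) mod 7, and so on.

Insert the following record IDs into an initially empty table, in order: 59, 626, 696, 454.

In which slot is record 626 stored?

59 hashes to 3; slot 3 is free -> place at 3.
626 hashes to 3; 3 taken -> place at 4.
696 hashes to 3; 3,4 taken -> place at 0.
454 hashes to 5; slot 5 is free -> place at 5.
Table: [696, _, _, 59, 626, 454, _]

4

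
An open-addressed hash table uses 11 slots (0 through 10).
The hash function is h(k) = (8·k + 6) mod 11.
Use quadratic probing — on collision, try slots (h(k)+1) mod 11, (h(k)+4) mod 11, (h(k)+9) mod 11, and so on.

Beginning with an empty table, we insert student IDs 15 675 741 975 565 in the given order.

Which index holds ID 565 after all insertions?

3

15 hashes to 5; slot 5 is free -> place at 5.
675 hashes to 5; 5 taken -> place at 6.
741 hashes to 5; 5,6 taken -> place at 9.
975 hashes to 7; slot 7 is free -> place at 7.
565 hashes to 5; 5,6,9 taken -> place at 3.
Table: [., ., ., 565, ., 15, 675, 975, ., 741, .]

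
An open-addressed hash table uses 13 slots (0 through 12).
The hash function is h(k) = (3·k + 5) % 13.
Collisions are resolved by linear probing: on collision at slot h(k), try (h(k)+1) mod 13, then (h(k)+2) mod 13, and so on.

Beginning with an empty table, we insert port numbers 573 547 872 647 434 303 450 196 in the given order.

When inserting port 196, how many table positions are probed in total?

5

573 hashes to 8; slot 8 is free -> place at 8.
547 hashes to 8; 8 taken -> place at 9.
872 hashes to 8; 8,9 taken -> place at 10.
647 hashes to 9; 9,10 taken -> place at 11.
434 hashes to 7; slot 7 is free -> place at 7.
303 hashes to 4; slot 4 is free -> place at 4.
450 hashes to 3; slot 3 is free -> place at 3.
196 hashes to 8; 8,9,10,11 taken -> place at 12.
Table: [_, _, _, 450, 303, _, _, 434, 573, 547, 872, 647, 196]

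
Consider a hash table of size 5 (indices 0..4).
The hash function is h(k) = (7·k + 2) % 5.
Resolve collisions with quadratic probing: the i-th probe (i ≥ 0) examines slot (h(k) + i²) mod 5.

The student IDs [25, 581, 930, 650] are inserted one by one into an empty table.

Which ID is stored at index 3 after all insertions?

25: h=2 → slot 2
581: h=4 → slot 4
930: h=2, probe 2,3 → slot 3
650: h=2, probe 2,3,1 → slot 1
Table: [-, 650, 25, 930, 581]

930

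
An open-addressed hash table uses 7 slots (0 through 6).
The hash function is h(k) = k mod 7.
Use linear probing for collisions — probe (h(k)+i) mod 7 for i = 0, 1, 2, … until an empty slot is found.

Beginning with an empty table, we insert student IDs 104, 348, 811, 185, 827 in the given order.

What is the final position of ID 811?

0

Insert 104: h=6, slot 6 empty -> index 6.
Insert 348: h=5, slot 5 empty -> index 5.
Insert 811: h=6, slot 6 occupied -> index 0.
Insert 185: h=3, slot 3 empty -> index 3.
Insert 827: h=1, slot 1 empty -> index 1.
Table: [811, 827, -, 185, -, 348, 104]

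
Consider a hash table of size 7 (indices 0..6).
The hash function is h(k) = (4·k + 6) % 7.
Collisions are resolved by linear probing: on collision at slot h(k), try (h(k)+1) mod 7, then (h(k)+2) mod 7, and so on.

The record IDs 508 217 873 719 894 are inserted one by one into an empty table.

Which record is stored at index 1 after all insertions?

508 hashes to 1; slot 1 is free → place at 1.
217 hashes to 6; slot 6 is free → place at 6.
873 hashes to 5; slot 5 is free → place at 5.
719 hashes to 5; 5,6 taken → place at 0.
894 hashes to 5; 5,6,0,1 taken → place at 2.
Table: [719, 508, 894, —, —, 873, 217]

508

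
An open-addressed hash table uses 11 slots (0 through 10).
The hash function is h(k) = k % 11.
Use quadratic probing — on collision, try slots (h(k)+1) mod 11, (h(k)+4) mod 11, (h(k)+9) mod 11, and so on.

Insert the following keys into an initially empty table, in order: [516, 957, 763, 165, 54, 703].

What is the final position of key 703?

516 hashes to 10; slot 10 is free → place at 10.
957 hashes to 0; slot 0 is free → place at 0.
763 hashes to 4; slot 4 is free → place at 4.
165 hashes to 0; 0 taken → place at 1.
54 hashes to 10; 10,0 taken → place at 3.
703 hashes to 10; 10,0,3 taken → place at 8.
Table: [957, 165, —, 54, 763, —, —, —, 703, —, 516]

8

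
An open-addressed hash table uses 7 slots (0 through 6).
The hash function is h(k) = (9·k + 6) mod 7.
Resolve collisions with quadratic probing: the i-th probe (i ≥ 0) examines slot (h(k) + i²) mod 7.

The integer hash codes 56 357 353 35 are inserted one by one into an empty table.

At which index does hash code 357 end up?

56: h=6 → slot 6
357: h=6, probe 6,0 → slot 0
353: h=5 → slot 5
35: h=6, probe 6,0,3 → slot 3
Table: [357, —, —, 35, —, 353, 56]

0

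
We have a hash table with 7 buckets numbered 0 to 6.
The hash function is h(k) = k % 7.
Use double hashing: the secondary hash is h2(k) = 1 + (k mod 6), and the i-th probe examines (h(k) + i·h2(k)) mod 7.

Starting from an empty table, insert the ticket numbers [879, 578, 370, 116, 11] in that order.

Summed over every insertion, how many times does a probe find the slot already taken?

5

879: h=4 -> slot 4
578: h=4, h2=3, probe 4,0 -> slot 0
370: h=6 -> slot 6
116: h=4, h2=3, probe 4,0,3 -> slot 3
11: h=4, h2=6, probe 4,3,2 -> slot 2
Table: [578, —, 11, 116, 879, —, 370]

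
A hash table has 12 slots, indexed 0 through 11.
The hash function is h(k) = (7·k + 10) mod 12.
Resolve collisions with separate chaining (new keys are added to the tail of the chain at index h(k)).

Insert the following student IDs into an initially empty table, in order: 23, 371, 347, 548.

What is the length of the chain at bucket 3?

Insert 23: h=3, bucket 3 empty → new chain.
Insert 371: h=3, bucket 3 nonempty → append to chain.
Insert 347: h=3, bucket 3 nonempty → append to chain.
Insert 548: h=6, bucket 6 empty → new chain.
Final buckets:
0: _
1: _
2: _
3: 23 -> 371 -> 347
4: _
5: _
6: 548
7: _
8: _
9: _
10: _
11: _

3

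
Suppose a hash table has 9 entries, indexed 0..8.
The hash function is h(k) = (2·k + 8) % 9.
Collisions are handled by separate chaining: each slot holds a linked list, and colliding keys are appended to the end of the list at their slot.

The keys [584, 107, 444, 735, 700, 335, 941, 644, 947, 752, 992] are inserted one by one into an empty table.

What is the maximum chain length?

3

584 → bucket 6
107 → bucket 6 (collision)
444 → bucket 5
735 → bucket 2
700 → bucket 4
335 → bucket 3
941 → bucket 0
644 → bucket 0 (collision)
947 → bucket 3 (collision)
752 → bucket 0 (collision)
992 → bucket 3 (collision)
Final buckets:
0: 941 -> 644 -> 752
1: _
2: 735
3: 335 -> 947 -> 992
4: 700
5: 444
6: 584 -> 107
7: _
8: _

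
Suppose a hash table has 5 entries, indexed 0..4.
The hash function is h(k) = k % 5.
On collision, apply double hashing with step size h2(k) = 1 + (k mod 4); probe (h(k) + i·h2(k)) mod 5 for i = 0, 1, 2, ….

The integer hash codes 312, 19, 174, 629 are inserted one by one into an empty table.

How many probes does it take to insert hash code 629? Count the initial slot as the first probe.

2

312 hashes to 2; slot 2 is free → place at 2.
19 hashes to 4; slot 4 is free → place at 4.
174 hashes to 4, h2=3; 4,2 taken → place at 0.
629 hashes to 4, h2=2; 4 taken → place at 1.
Table: [174, 629, 312, ., 19]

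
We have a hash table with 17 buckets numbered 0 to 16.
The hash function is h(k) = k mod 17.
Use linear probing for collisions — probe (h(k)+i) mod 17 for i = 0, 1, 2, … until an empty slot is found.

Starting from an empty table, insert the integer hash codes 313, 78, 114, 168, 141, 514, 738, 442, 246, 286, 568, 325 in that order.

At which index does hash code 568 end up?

Insert 313: h=7, slot 7 empty → index 7.
Insert 78: h=10, slot 10 empty → index 10.
Insert 114: h=12, slot 12 empty → index 12.
Insert 168: h=15, slot 15 empty → index 15.
Insert 141: h=5, slot 5 empty → index 5.
Insert 514: h=4, slot 4 empty → index 4.
Insert 738: h=7, slot 7 occupied → index 8.
Insert 442: h=0, slot 0 empty → index 0.
Insert 246: h=8, slot 8 occupied → index 9.
Insert 286: h=14, slot 14 empty → index 14.
Insert 568: h=7, slots 7,8,9,10 occupied → index 11.
Insert 325: h=2, slot 2 empty → index 2.
Table: [442, ., 325, ., 514, 141, ., 313, 738, 246, 78, 568, 114, ., 286, 168, .]

11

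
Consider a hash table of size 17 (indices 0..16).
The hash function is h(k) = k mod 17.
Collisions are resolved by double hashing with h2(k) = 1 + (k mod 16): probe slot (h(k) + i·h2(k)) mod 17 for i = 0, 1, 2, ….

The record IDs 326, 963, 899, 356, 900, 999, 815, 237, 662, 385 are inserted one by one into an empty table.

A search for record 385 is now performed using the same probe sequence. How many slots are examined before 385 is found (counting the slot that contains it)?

4

Insert 326: h=3, slot 3 empty → index 3.
Insert 963: h=11, slot 11 empty → index 11.
Insert 899: h=15, slot 15 empty → index 15.
Insert 356: h=16, slot 16 empty → index 16.
Insert 900: h=16, h2=5, slot 16 occupied → index 4.
Insert 999: h=13, slot 13 empty → index 13.
Insert 815: h=16, h2=16, slots 16,15 occupied → index 14.
Insert 237: h=16, h2=14, slots 16,13 occupied → index 10.
Insert 662: h=16, h2=7, slot 16 occupied → index 6.
Insert 385: h=11, h2=2, slots 11,13,15 occupied → index 0.
Table: [385, _, _, 326, 900, _, 662, _, _, _, 237, 963, _, 999, 815, 899, 356]
Lookup 385: h=11, h2=2, probe 11,13,15,0 → found at 0.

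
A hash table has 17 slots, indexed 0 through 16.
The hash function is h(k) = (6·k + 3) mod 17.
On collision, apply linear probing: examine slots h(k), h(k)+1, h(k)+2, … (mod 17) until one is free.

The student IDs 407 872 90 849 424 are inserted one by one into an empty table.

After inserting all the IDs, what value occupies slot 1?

407: h=14 -> slot 14
872: h=16 -> slot 16
90: h=16, probe 16,0 -> slot 0
849: h=14, probe 14,15 -> slot 15
424: h=14, probe 14,15,16,0,1 -> slot 1
Table: [90, 424, -, -, -, -, -, -, -, -, -, -, -, -, 407, 849, 872]

424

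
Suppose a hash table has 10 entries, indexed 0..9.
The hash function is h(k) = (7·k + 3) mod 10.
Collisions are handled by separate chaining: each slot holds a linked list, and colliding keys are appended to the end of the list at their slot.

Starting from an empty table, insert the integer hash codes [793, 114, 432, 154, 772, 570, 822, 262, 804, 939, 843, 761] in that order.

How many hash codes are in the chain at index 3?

793 -> bucket 4
114 -> bucket 1
432 -> bucket 7
154 -> bucket 1 (collision)
772 -> bucket 7 (collision)
570 -> bucket 3
822 -> bucket 7 (collision)
262 -> bucket 7 (collision)
804 -> bucket 1 (collision)
939 -> bucket 6
843 -> bucket 4 (collision)
761 -> bucket 0
Final buckets:
0: 761
1: 114 -> 154 -> 804
2: _
3: 570
4: 793 -> 843
5: _
6: 939
7: 432 -> 772 -> 822 -> 262
8: _
9: _

1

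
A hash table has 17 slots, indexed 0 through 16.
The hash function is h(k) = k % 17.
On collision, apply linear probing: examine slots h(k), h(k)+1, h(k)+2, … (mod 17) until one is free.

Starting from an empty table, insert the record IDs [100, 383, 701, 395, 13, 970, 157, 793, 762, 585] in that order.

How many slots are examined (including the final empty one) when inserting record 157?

3

100: h=15 -> slot 15
383: h=9 -> slot 9
701: h=4 -> slot 4
395: h=4, probe 4,5 -> slot 5
13: h=13 -> slot 13
970: h=1 -> slot 1
157: h=4, probe 4,5,6 -> slot 6
793: h=11 -> slot 11
762: h=14 -> slot 14
585: h=7 -> slot 7
Table: [-, 970, -, -, 701, 395, 157, 585, -, 383, -, 793, -, 13, 762, 100, -]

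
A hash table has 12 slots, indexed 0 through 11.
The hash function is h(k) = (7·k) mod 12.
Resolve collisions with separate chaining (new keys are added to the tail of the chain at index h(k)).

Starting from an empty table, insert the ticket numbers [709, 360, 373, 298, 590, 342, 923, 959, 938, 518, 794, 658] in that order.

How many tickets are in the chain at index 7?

Insert 709: h=7, bucket 7 empty → new chain.
Insert 360: h=0, bucket 0 empty → new chain.
Insert 373: h=7, bucket 7 nonempty → append to chain.
Insert 298: h=10, bucket 10 empty → new chain.
Insert 590: h=2, bucket 2 empty → new chain.
Insert 342: h=6, bucket 6 empty → new chain.
Insert 923: h=5, bucket 5 empty → new chain.
Insert 959: h=5, bucket 5 nonempty → append to chain.
Insert 938: h=2, bucket 2 nonempty → append to chain.
Insert 518: h=2, bucket 2 nonempty → append to chain.
Insert 794: h=2, bucket 2 nonempty → append to chain.
Insert 658: h=10, bucket 10 nonempty → append to chain.
Final buckets:
0: 360
1: ∅
2: 590 -> 938 -> 518 -> 794
3: ∅
4: ∅
5: 923 -> 959
6: 342
7: 709 -> 373
8: ∅
9: ∅
10: 298 -> 658
11: ∅

2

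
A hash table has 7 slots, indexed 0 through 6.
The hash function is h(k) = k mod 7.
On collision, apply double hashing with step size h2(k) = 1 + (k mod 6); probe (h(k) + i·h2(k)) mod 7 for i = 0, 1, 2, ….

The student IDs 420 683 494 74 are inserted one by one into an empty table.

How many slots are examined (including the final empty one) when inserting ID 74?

4

420 hashes to 0; slot 0 is free → place at 0.
683 hashes to 4; slot 4 is free → place at 4.
494 hashes to 4, h2=3; 4,0 taken → place at 3.
74 hashes to 4, h2=3; 4,0,3 taken → place at 6.
Table: [420, _, _, 494, 683, _, 74]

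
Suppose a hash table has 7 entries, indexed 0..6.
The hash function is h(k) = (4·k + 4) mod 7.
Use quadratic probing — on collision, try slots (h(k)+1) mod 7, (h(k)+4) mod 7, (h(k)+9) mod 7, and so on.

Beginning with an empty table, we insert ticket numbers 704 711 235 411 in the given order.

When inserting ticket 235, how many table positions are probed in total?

3

Insert 704: h=6, slot 6 empty -> index 6.
Insert 711: h=6, slot 6 occupied -> index 0.
Insert 235: h=6, slots 6,0 occupied -> index 3.
Insert 411: h=3, slot 3 occupied -> index 4.
Table: [711, -, -, 235, 411, -, 704]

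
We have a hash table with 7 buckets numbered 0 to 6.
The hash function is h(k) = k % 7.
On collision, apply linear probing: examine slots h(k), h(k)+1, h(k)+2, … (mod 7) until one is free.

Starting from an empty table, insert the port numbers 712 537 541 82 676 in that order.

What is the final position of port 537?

6

712: h=5 → slot 5
537: h=5, probe 5,6 → slot 6
541: h=2 → slot 2
82: h=5, probe 5,6,0 → slot 0
676: h=4 → slot 4
Table: [82, ., 541, ., 676, 712, 537]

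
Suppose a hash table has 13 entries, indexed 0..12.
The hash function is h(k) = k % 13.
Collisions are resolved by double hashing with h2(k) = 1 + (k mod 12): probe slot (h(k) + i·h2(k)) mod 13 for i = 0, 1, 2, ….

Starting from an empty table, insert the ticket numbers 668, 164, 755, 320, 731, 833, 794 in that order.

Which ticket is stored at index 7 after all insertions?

Insert 668: h=5, slot 5 empty => index 5.
Insert 164: h=8, slot 8 empty => index 8.
Insert 755: h=1, slot 1 empty => index 1.
Insert 320: h=8, h2=9, slot 8 occupied => index 4.
Insert 731: h=3, slot 3 empty => index 3.
Insert 833: h=1, h2=6, slot 1 occupied => index 7.
Insert 794: h=1, h2=3, slots 1,4,7 occupied => index 10.
Table: [—, 755, —, 731, 320, 668, —, 833, 164, —, 794, —, —]

833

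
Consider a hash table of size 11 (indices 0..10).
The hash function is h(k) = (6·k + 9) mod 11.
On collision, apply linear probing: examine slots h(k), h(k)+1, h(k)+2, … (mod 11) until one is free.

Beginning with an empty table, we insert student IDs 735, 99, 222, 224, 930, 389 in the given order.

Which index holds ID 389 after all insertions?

2

Insert 735: h=8, slot 8 empty => index 8.
Insert 99: h=9, slot 9 empty => index 9.
Insert 222: h=10, slot 10 empty => index 10.
Insert 224: h=0, slot 0 empty => index 0.
Insert 930: h=1, slot 1 empty => index 1.
Insert 389: h=0, slots 0,1 occupied => index 2.
Table: [224, 930, 389, _, _, _, _, _, 735, 99, 222]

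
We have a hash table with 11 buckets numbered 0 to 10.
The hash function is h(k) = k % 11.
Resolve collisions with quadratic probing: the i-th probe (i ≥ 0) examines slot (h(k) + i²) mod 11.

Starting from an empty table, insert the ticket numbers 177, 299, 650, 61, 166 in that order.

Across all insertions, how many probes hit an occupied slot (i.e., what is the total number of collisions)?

177: h=1 -> slot 1
299: h=2 -> slot 2
650: h=1, probe 1,2,5 -> slot 5
61: h=6 -> slot 6
166: h=1, probe 1,2,5,10 -> slot 10
Table: [-, 177, 299, -, -, 650, 61, -, -, -, 166]

5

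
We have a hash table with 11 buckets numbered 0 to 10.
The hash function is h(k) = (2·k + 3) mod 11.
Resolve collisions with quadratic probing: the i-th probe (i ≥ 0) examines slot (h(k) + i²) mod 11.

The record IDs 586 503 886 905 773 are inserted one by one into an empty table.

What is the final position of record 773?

Insert 586: h=9, slot 9 empty -> index 9.
Insert 503: h=8, slot 8 empty -> index 8.
Insert 886: h=4, slot 4 empty -> index 4.
Insert 905: h=9, slot 9 occupied -> index 10.
Insert 773: h=9, slots 9,10 occupied -> index 2.
Table: [-, -, 773, -, 886, -, -, -, 503, 586, 905]

2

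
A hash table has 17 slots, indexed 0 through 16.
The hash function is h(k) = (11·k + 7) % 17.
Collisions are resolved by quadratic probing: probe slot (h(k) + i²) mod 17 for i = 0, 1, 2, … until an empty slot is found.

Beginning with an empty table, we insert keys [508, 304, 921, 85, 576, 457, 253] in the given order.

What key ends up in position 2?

508

Insert 508: h=2, slot 2 empty → index 2.
Insert 304: h=2, slot 2 occupied → index 3.
Insert 921: h=6, slot 6 empty → index 6.
Insert 85: h=7, slot 7 empty → index 7.
Insert 576: h=2, slots 2,3,6 occupied → index 11.
Insert 457: h=2, slots 2,3,6,11 occupied → index 1.
Insert 253: h=2, slots 2,3,6,11,1 occupied → index 10.
Table: [_, 457, 508, 304, _, _, 921, 85, _, _, 253, 576, _, _, _, _, _]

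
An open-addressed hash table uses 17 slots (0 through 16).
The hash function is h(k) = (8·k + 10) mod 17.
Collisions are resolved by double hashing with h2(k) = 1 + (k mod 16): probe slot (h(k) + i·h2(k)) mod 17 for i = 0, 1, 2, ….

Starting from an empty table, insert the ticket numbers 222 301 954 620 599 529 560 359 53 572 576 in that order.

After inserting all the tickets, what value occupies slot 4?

Insert 222: h=1, slot 1 empty -> index 1.
Insert 301: h=4, slot 4 empty -> index 4.
Insert 954: h=9, slot 9 empty -> index 9.
Insert 620: h=6, slot 6 empty -> index 6.
Insert 599: h=8, slot 8 empty -> index 8.
Insert 529: h=9, h2=2, slot 9 occupied -> index 11.
Insert 560: h=2, slot 2 empty -> index 2.
Insert 359: h=9, h2=8, slot 9 occupied -> index 0.
Insert 53: h=9, h2=6, slot 9 occupied -> index 15.
Insert 572: h=13, slot 13 empty -> index 13.
Insert 576: h=11, h2=1, slot 11 occupied -> index 12.
Table: [359, 222, 560, ., 301, ., 620, ., 599, 954, ., 529, 576, 572, ., 53, .]

301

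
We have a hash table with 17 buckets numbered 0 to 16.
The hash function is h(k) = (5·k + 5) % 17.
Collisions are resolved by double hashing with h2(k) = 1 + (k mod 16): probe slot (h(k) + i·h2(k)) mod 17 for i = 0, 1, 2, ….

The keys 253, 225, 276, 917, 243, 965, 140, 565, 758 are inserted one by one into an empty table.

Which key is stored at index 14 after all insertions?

253 hashes to 12; slot 12 is free -> place at 12.
225 hashes to 8; slot 8 is free -> place at 8.
276 hashes to 8, h2=5; 8 taken -> place at 13.
917 hashes to 0; slot 0 is free -> place at 0.
243 hashes to 13, h2=4; 13,0 taken -> place at 4.
965 hashes to 2; slot 2 is free -> place at 2.
140 hashes to 8, h2=13; 8,4,0,13 taken -> place at 9.
565 hashes to 8, h2=6; 8 taken -> place at 14.
758 hashes to 4, h2=7; 4 taken -> place at 11.
Table: [917, —, 965, —, 243, —, —, —, 225, 140, —, 758, 253, 276, 565, —, —]

565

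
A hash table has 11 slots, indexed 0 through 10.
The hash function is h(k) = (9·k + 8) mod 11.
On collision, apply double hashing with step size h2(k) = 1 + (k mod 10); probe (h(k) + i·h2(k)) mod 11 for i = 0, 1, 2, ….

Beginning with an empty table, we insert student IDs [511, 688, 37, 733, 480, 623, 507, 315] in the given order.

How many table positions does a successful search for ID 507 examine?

Insert 511: h=9, slot 9 empty → index 9.
Insert 688: h=7, slot 7 empty → index 7.
Insert 37: h=0, slot 0 empty → index 0.
Insert 733: h=5, slot 5 empty → index 5.
Insert 480: h=5, h2=1, slot 5 occupied → index 6.
Insert 623: h=5, h2=4, slots 5,9 occupied → index 2.
Insert 507: h=6, h2=8, slot 6 occupied → index 3.
Insert 315: h=5, h2=6, slots 5,0,6 occupied → index 1.
Table: [37, 315, 623, 507, ., 733, 480, 688, ., 511, .]
Lookup 507: h=6, h2=8, probe 6,3 → found at 3.

2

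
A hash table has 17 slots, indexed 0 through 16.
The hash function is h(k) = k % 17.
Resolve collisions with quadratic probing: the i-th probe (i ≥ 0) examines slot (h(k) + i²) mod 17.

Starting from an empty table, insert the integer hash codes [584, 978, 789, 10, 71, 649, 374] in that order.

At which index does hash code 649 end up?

584: h=6 → slot 6
978: h=9 → slot 9
789: h=7 → slot 7
10: h=10 → slot 10
71: h=3 → slot 3
649: h=3, probe 3,4 → slot 4
374: h=0 → slot 0
Table: [374, _, _, 71, 649, _, 584, 789, _, 978, 10, _, _, _, _, _, _]

4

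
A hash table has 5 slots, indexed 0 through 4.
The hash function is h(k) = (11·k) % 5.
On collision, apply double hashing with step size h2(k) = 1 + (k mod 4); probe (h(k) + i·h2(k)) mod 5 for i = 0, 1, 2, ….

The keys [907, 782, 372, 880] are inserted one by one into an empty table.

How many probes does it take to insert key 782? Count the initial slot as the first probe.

907 hashes to 2; slot 2 is free => place at 2.
782 hashes to 2, h2=3; 2 taken => place at 0.
372 hashes to 2, h2=1; 2 taken => place at 3.
880 hashes to 0, h2=1; 0 taken => place at 1.
Table: [782, 880, 907, 372, _]

2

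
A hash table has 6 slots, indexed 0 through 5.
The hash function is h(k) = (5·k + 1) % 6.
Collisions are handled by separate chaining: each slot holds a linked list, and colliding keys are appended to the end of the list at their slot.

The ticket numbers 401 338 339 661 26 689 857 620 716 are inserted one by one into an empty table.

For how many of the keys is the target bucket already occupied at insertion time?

Insert 401: h=2, bucket 2 empty → new chain.
Insert 338: h=5, bucket 5 empty → new chain.
Insert 339: h=4, bucket 4 empty → new chain.
Insert 661: h=0, bucket 0 empty → new chain.
Insert 26: h=5, bucket 5 nonempty → append to chain.
Insert 689: h=2, bucket 2 nonempty → append to chain.
Insert 857: h=2, bucket 2 nonempty → append to chain.
Insert 620: h=5, bucket 5 nonempty → append to chain.
Insert 716: h=5, bucket 5 nonempty → append to chain.
Final buckets:
0: 661
1: .
2: 401 -> 689 -> 857
3: .
4: 339
5: 338 -> 26 -> 620 -> 716

5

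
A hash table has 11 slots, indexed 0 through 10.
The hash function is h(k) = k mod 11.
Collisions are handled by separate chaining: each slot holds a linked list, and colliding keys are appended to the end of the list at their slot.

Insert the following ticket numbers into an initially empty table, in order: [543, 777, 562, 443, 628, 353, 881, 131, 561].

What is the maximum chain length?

4

543 → bucket 4
777 → bucket 7
562 → bucket 1
443 → bucket 3
628 → bucket 1 (collision)
353 → bucket 1 (collision)
881 → bucket 1 (collision)
131 → bucket 10
561 → bucket 0
Final buckets:
0: 561
1: 562 -> 628 -> 353 -> 881
2: -
3: 443
4: 543
5: -
6: -
7: 777
8: -
9: -
10: 131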